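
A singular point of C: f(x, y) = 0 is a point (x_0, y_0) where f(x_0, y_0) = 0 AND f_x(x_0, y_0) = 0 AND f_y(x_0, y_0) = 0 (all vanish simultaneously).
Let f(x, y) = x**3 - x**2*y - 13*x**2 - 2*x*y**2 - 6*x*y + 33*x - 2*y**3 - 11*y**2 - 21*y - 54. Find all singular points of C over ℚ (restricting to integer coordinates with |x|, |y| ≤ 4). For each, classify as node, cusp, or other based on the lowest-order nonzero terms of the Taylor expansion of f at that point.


Singular points: {(3, -3)}; classification: node.

Compute partial derivatives:
  f_x = 3*x**2 - 2*x*y - 26*x - 2*y**2 - 6*y + 33.
  f_y = -x**2 - 4*x*y - 6*x - 6*y**2 - 22*y - 21.
Scan x_0 ∈ {−4, ..., 4}. For each x_0, f_y(x_0, y) is a polynomial in y; find its integer roots y ∈ {−4, ..., 4}, then test f_x and f at those candidates.
  x = -4: f_y(-4, y) = -6*y**2 - 6*y - 13; no integer root y with |y| ≤ 4.
  x = -3: f_y(-3, y) = -6*y**2 - 10*y - 12; no integer root y with |y| ≤ 4.
  x = -2: f_y(-2, y) = -6*y**2 - 14*y - 13; no integer root y with |y| ≤ 4.
  x = -1: f_y(-1, y) = -6*y**2 - 18*y - 16; no integer root y with |y| ≤ 4.
  x = 0: f_y(0, y) = -6*y**2 - 22*y - 21; no integer root y with |y| ≤ 4.
  x = 1: f_y(1, y) = -6*y**2 - 26*y - 28; vanishes at y ∈ {-2}. (1, -2): f_x = 18 ≠ 0.
  x = 2: f_y(2, y) = -6*y**2 - 30*y - 37; no integer root y with |y| ≤ 4.
  x = 3: f_y(3, y) = -6*y**2 - 34*y - 48; vanishes at y ∈ {-3}. (3, -3): f_x = 0, f = 0 — SINGULAR.
  x = 4: f_y(4, y) = -6*y**2 - 38*y - 61; no integer root y with |y| ≤ 4.
Only singular point on the grid: (3, -3).
Classify: substitute x = 3 + u, y = -3 + v and expand: f = u**3 - u**2*v - u**2 - 2*u*v**2 - 2*v**3 + v**2.
No constant or linear terms (consistent with a singular point). Quadratic part: -u**2 + v**2. Cubic part: u**3 - u**2*v - 2*u*v**2 - 2*v**3.
The quadratic part v**2 - u**2 = (v − u)(v + u) splits into two distinct linear factors, so there are two distinct tangent lines y − -3 = ±(x − 3) — this is a node (ordinary double point).
Classification: node.


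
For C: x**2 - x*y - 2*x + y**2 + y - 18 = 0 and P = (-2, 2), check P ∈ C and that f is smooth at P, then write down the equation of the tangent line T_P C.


Tangent line at P: -8*x + 7*y - 30 = 0.

Step 1: f(-2, 2) = 0, so P lies on C.
Step 2: partial derivatives
  f_x(x, y) = 2*x - y - 2, f_y(x, y) = -x + 2*y + 1.
  f_x(P) = -8, f_y(P) = 7 (gradient nonzero, so P is smooth).
Step 3: tangent line at P: -8·(x − -2) + 7·(y − 2) = 0.
Expanding: -8*x + 7*y - 30 = 0.


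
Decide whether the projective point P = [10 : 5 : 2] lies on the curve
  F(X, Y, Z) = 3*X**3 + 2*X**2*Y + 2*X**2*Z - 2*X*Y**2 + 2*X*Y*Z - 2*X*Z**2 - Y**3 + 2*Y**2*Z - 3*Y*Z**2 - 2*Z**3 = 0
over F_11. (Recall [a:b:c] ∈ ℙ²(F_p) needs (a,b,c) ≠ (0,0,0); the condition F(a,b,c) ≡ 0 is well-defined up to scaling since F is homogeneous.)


F(10,5,2) ≡ 3 (mod 11); P is NOT on the curve.

Evaluate F(10, 5, 2) term-by-term (mod 11).
  3*X**3 ↦ 3·1000·1·1 = 3000
  2*X**2*Y ↦ 2·100·5·1 = 1000
  2*X**2*Z ↦ 2·100·1·2 = 400
  -2*X*Y**2 ↦ -2·10·25·1 = -500
  2*X*Y*Z ↦ 2·10·5·2 = 200
  -2*X*Z**2 ↦ -2·10·1·4 = -80
  -Y**3 ↦ -1·1·125·1 = -125
  2*Y**2*Z ↦ 2·1·25·2 = 100
  -3*Y*Z**2 ↦ -3·1·5·4 = -60
  -2*Z**3 ↦ -2·1·1·8 = -16
Sum: F(10, 5, 2) = (3000) + (1000) + (400) + (-500) + (200) + (-80) + (-125) + (100) + (-60) + (-16) = 3919.
Reducing mod 11: 3919 ≡ 3 (mod 11).
Since F(a, b, c) ≡ 3 ≠ 0 (mod 11), P does NOT lie on the curve.


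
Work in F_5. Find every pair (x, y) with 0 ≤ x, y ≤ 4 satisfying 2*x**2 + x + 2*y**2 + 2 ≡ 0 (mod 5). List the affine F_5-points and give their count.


Affine F_5-points: {(0, 2), (0, 3), (1, 0), (2, 2), (2, 3), (3, 1), (3, 4), (4, 1), (4, 4)}; count = 9.

For each of the 25 pairs (x, y) ∈ F_5², evaluate f(x, y) mod 5. Record the zeros.
  x = 0: [0↦2, 1↦4, 2↦0, 3↦0, 4↦4]  zeros at y ∈ {2, 3}
  x = 1: [0↦0, 1↦2, 2↦3, 3↦3, 4↦2]  zeros at y ∈ {0}
  x = 2: [0↦2, 1↦4, 2↦0, 3↦0, 4↦4]  zeros at y ∈ {2, 3}
  x = 3: [0↦3, 1↦0, 2↦1, 3↦1, 4↦0]  zeros at y ∈ {1, 4}
  x = 4: [0↦3, 1↦0, 2↦1, 3↦1, 4↦0]  zeros at y ∈ {1, 4}
Collecting zeros: affine points = {(0, 2), (0, 3), (1, 0), (2, 2), (2, 3), (3, 1), (3, 4), (4, 1), (4, 4)}.
Total count |C(F_5)_aff| = 9.


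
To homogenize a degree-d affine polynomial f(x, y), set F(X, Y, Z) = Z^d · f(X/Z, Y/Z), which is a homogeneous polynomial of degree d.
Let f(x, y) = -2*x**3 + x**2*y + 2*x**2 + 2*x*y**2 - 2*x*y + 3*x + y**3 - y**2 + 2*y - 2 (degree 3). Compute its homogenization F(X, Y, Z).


F(X, Y, Z) = -2*X**3 + X**2*Y + 2*X**2*Z + 2*X*Y**2 - 2*X*Y*Z + 3*X*Z**2 + Y**3 - Y**2*Z + 2*Y*Z**2 - 2*Z**3

deg(f) = 3.
Substitute x = X/Z, y = Y/Z into f, then multiply by Z^3.
  monomial -2·x^3·y^0 ↦ -2·X^3·Y^0·Z^0.
  monomial 1·x^2·y^1 ↦ 1·X^2·Y^1·Z^0.
  monomial 2·x^2·y^0 ↦ 2·X^2·Y^0·Z^1.
  monomial 2·x^1·y^2 ↦ 2·X^1·Y^2·Z^0.
  monomial -2·x^1·y^1 ↦ -2·X^1·Y^1·Z^1.
  monomial 3·x^1·y^0 ↦ 3·X^1·Y^0·Z^2.
  monomial 1·x^0·y^3 ↦ 1·X^0·Y^3·Z^0.
  monomial -1·x^0·y^2 ↦ -1·X^0·Y^2·Z^1.
  monomial 2·x^0·y^1 ↦ 2·X^0·Y^1·Z^2.
  monomial -2·x^0·y^0 ↦ -2·X^0·Y^0·Z^3.
Collecting: F(X, Y, Z) = -2*X**3 + X**2*Y + 2*X**2*Z + 2*X*Y**2 - 2*X*Y*Z + 3*X*Z**2 + Y**3 - Y**2*Z + 2*Y*Z**2 - 2*Z**3.


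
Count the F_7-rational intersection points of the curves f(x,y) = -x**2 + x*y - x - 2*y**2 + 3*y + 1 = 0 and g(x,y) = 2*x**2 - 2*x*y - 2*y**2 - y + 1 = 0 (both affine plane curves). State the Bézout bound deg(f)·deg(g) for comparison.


Common zeros: {(5, 2)}; count = 1; Bézout bound = 4.

deg(f) = 2, deg(g) = 2, so Bézout bound = 4.
Scan x ∈ F_7. For each x, list the y ∈ F_7 with f(x, y) ≡ 0 and those with g(x, y) ≡ 0 (mod 7); the common zeros in that column are the intersection.
  x = 0: f ≡ 0 at y ∈ ∅; g ≡ 0 at y ∈ {4, 6}; common: ∅.
  x = 1: f ≡ 0 at y ∈ {3, 6}; g ≡ 0 at y ∈ ∅; common: ∅.
  x = 2: f ≡ 0 at y ∈ ∅; g ≡ 0 at y ∈ ∅; common: ∅.
  x = 3: f ≡ 0 at y ∈ {1, 2}; g ≡ 0 at y ∈ ∅; common: ∅.
  x = 4: f ≡ 0 at y ∈ {1, 6}; g ≡ 0 at y ∈ {2, 4}; common: ∅.
  x = 5: f ≡ 0 at y ∈ {2}; g ≡ 0 at y ∈ {2, 3}; common: {2}.
  x = 6: f ≡ 0 at y ∈ ∅; g ≡ 0 at y ∈ {5, 6}; common: ∅.
Collecting: common zeros = {(5, 2)}, so the count is 1.
Comparison with the Bézout bound: 1 ≤ 4 = deg(f)·deg(g), as expected for curves with no common component (the affine F_7-count falls short of the bound because intersections may lie at infinity, over extension fields, or carry multiplicity).


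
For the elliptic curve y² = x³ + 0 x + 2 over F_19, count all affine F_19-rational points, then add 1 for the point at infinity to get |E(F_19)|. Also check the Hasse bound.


Affine points = {(4, 3), (4, 16), (6, 3), (6, 16), (8, 1), (8, 18), (9, 3), (9, 16), (12, 1), (12, 18), (18, 1), (18, 18)}; affine count = 12; |E(F_19)| = 13.

Discriminant check: Δ ∝ 4a³ + 27b² = 4·0³ + 27·2² = 4·0 + 27·4 ≡ 13 (mod 19). Nonzero ⇒ E is nonsingular.
For each x ∈ F_19, compute rhs = x³ + 0·x + 2 mod 19, then count y ∈ F_19 with y² ≡ rhs.
  x = 0: rhs = 2, matching y values: none (0 points).
  x = 1: rhs = 3, matching y values: none (0 points).
  x = 2: rhs = 10, matching y values: none (0 points).
  x = 3: rhs = 10, matching y values: none (0 points).
  x = 4: rhs = 9, matching y values: 3, 16 (2 points).
  x = 5: rhs = 13, matching y values: none (0 points).
  x = 6: rhs = 9, matching y values: 3, 16 (2 points).
  x = 7: rhs = 3, matching y values: none (0 points).
  x = 8: rhs = 1, matching y values: 1, 18 (2 points).
  x = 9: rhs = 9, matching y values: 3, 16 (2 points).
  x = 10: rhs = 14, matching y values: none (0 points).
  x = 11: rhs = 3, matching y values: none (0 points).
  x = 12: rhs = 1, matching y values: 1, 18 (2 points).
  x = 13: rhs = 14, matching y values: none (0 points).
  x = 14: rhs = 10, matching y values: none (0 points).
  x = 15: rhs = 14, matching y values: none (0 points).
  x = 16: rhs = 13, matching y values: none (0 points).
  x = 17: rhs = 13, matching y values: none (0 points).
  x = 18: rhs = 1, matching y values: 1, 18 (2 points).
Total affine count: 12.
Full point count |E(F_19)| = 12 + 1 = 13.
Hasse bound: |13 − (19+1)| = |-7| = 7 ≤ 2√19 ≈ 8.7178 ✓.


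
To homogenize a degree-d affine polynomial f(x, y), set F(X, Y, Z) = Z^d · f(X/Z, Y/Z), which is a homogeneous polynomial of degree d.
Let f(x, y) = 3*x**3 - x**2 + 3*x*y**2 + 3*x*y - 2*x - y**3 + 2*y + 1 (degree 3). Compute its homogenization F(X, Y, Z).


F(X, Y, Z) = 3*X**3 - X**2*Z + 3*X*Y**2 + 3*X*Y*Z - 2*X*Z**2 - Y**3 + 2*Y*Z**2 + Z**3

deg(f) = 3.
Substitute x = X/Z, y = Y/Z into f, then multiply by Z^3.
  monomial 3·x^3·y^0 ↦ 3·X^3·Y^0·Z^0.
  monomial -1·x^2·y^0 ↦ -1·X^2·Y^0·Z^1.
  monomial 3·x^1·y^2 ↦ 3·X^1·Y^2·Z^0.
  monomial 3·x^1·y^1 ↦ 3·X^1·Y^1·Z^1.
  monomial -2·x^1·y^0 ↦ -2·X^1·Y^0·Z^2.
  monomial -1·x^0·y^3 ↦ -1·X^0·Y^3·Z^0.
  monomial 2·x^0·y^1 ↦ 2·X^0·Y^1·Z^2.
  monomial 1·x^0·y^0 ↦ 1·X^0·Y^0·Z^3.
Collecting: F(X, Y, Z) = 3*X**3 - X**2*Z + 3*X*Y**2 + 3*X*Y*Z - 2*X*Z**2 - Y**3 + 2*Y*Z**2 + Z**3.


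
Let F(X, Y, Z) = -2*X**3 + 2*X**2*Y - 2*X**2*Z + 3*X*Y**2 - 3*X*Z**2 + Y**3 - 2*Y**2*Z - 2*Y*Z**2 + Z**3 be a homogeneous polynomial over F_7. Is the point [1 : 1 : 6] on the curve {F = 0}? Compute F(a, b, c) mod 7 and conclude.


F(1,1,6) ≡ 2 (mod 7); P is NOT on the curve.

Evaluate F(1, 1, 6) term-by-term (mod 7).
  -2*X**3 ↦ -2·1·1·1 = -2
  2*X**2*Y ↦ 2·1·1·1 = 2
  -2*X**2*Z ↦ -2·1·1·6 = -12
  3*X*Y**2 ↦ 3·1·1·1 = 3
  -3*X*Z**2 ↦ -3·1·1·36 = -108
  Y**3 ↦ 1·1·1·1 = 1
  -2*Y**2*Z ↦ -2·1·1·6 = -12
  -2*Y*Z**2 ↦ -2·1·1·36 = -72
  Z**3 ↦ 1·1·1·216 = 216
Sum: F(1, 1, 6) = (-2) + (2) + (-12) + (3) + (-108) + (1) + (-12) + (-72) + (216) = 16.
Reducing mod 7: 16 ≡ 2 (mod 7).
Since F(a, b, c) ≡ 2 ≠ 0 (mod 7), P does NOT lie on the curve.


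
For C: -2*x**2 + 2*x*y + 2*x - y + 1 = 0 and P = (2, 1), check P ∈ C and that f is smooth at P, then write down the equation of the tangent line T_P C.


Tangent line at P: -4*x + 3*y + 5 = 0.

Step 1: f(2, 1) = 0, so P lies on C.
Step 2: partial derivatives
  f_x(x, y) = -4*x + 2*y + 2, f_y(x, y) = 2*x - 1.
  f_x(P) = -4, f_y(P) = 3 (gradient nonzero, so P is smooth).
Step 3: tangent line at P: -4·(x − 2) + 3·(y − 1) = 0.
Expanding: -4*x + 3*y + 5 = 0.


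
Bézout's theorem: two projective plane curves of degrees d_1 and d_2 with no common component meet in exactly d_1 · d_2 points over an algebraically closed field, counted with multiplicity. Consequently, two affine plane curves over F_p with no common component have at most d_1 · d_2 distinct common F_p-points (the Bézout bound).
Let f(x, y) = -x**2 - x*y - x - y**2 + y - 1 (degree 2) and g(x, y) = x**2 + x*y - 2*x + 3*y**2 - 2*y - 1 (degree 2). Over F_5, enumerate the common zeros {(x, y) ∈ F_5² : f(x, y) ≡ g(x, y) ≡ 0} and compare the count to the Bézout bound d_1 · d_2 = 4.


Common zeros: ∅; count = 0; Bézout bound = 4.

deg(f) = 2, deg(g) = 2, so Bézout bound = 4.
Scan x ∈ F_5. For each x, list the y ∈ F_5 with f(x, y) ≡ 0 and those with g(x, y) ≡ 0 (mod 5); the common zeros in that column are the intersection.
  x = 0: f ≡ 0 at y ∈ ∅; g ≡ 0 at y ∈ {1, 3}; common: ∅.
  x = 1: f ≡ 0 at y ∈ ∅; g ≡ 0 at y ∈ {1}; common: ∅.
  x = 2: f ≡ 0 at y ∈ ∅; g ≡ 0 at y ∈ ∅; common: ∅.
  x = 3: f ≡ 0 at y ∈ ∅; g ≡ 0 at y ∈ ∅; common: ∅.
  x = 4: f ≡ 0 at y ∈ {1}; g ≡ 0 at y ∈ {3}; common: ∅.
Collecting: common zeros = ∅, so the count is 0.
Comparison with the Bézout bound: 0 ≤ 4 = deg(f)·deg(g), as expected for curves with no common component (the affine F_5-count falls short of the bound because intersections may lie at infinity, over extension fields, or carry multiplicity).


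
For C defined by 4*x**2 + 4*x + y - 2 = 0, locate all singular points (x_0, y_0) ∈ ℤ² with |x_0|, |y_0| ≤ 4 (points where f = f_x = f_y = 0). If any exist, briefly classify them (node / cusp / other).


No singular points in the scanned grid; C is smooth there.

Compute partial derivatives:
  f_x = 8*x + 4.
  f_y = 1.
f_y = 1 is a nonzero constant, so f_y never vanishes: no point (x, y) can satisfy f = f_x = f_y = 0. In particular no (x, y) ∈ {−4, ..., 4}² is singular; the curve is smooth.


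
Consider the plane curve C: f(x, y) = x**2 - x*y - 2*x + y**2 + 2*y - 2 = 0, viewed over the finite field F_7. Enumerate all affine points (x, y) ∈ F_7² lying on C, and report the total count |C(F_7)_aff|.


Affine F_7-points: {(2, 3), (2, 4), (3, 3), (3, 5), (4, 4), (4, 5)}; count = 6.

For each of the 49 pairs (x, y) ∈ F_7², evaluate f(x, y) mod 7. Record the zeros.
  x = 0: [0↦5, 1↦1, 2↦6, 3↦6, 4↦1, 5↦5, 6↦4]  zeros at y ∈ ∅
  x = 1: [0↦4, 1↦6, 2↦3, 3↦2, 4↦3, 5↦6, 6↦4]  zeros at y ∈ ∅
  x = 2: [0↦5, 1↦6, 2↦2, 3↦0, 4↦0, 5↦2, 6↦6]  zeros at y ∈ {3, 4}
  x = 3: [0↦1, 1↦1, 2↦3, 3↦0, 4↦6, 5↦0, 6↦3]  zeros at y ∈ {3, 5}
  x = 4: [0↦6, 1↦5, 2↦6, 3↦2, 4↦0, 5↦0, 6↦2]  zeros at y ∈ {4, 5}
  x = 5: [0↦6, 1↦4, 2↦4, 3↦6, 4↦3, 5↦2, 6↦3]  zeros at y ∈ ∅
  x = 6: [0↦1, 1↦5, 2↦4, 3↦5, 4↦1, 5↦6, 6↦6]  zeros at y ∈ ∅
Collecting zeros: affine points = {(2, 3), (2, 4), (3, 3), (3, 5), (4, 4), (4, 5)}.
Total count |C(F_7)_aff| = 6.


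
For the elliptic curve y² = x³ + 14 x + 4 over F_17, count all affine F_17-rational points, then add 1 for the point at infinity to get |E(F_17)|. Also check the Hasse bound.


Affine points = {(0, 2), (0, 15), (1, 6), (1, 11), (6, 7), (6, 10), (8, 4), (8, 13), (9, 3), (9, 14), (12, 8), (12, 9), (15, 6), (15, 11)}; affine count = 14; |E(F_17)| = 15.

Discriminant check: Δ ∝ 4a³ + 27b² = 4·14³ + 27·4² = 4·2744 + 27·16 ≡ 1 (mod 17). Nonzero ⇒ E is nonsingular.
For each x ∈ F_17, compute rhs = x³ + 14·x + 4 mod 17, then count y ∈ F_17 with y² ≡ rhs.
  x = 0: rhs = 4, matching y values: 2, 15 (2 points).
  x = 1: rhs = 2, matching y values: 6, 11 (2 points).
  x = 2: rhs = 6, matching y values: none (0 points).
  x = 3: rhs = 5, matching y values: none (0 points).
  x = 4: rhs = 5, matching y values: none (0 points).
  x = 5: rhs = 12, matching y values: none (0 points).
  x = 6: rhs = 15, matching y values: 7, 10 (2 points).
  x = 7: rhs = 3, matching y values: none (0 points).
  x = 8: rhs = 16, matching y values: 4, 13 (2 points).
  x = 9: rhs = 9, matching y values: 3, 14 (2 points).
  x = 10: rhs = 5, matching y values: none (0 points).
  x = 11: rhs = 10, matching y values: none (0 points).
  x = 12: rhs = 13, matching y values: 8, 9 (2 points).
  x = 13: rhs = 3, matching y values: none (0 points).
  x = 14: rhs = 3, matching y values: none (0 points).
  x = 15: rhs = 2, matching y values: 6, 11 (2 points).
  x = 16: rhs = 6, matching y values: none (0 points).
Total affine count: 14.
Full point count |E(F_17)| = 14 + 1 = 15.
Hasse bound: |15 − (17+1)| = |-3| = 3 ≤ 2√17 ≈ 8.2462 ✓.


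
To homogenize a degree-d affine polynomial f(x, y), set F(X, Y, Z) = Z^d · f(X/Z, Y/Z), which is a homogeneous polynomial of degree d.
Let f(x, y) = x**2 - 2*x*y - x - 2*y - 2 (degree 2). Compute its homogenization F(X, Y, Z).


F(X, Y, Z) = X**2 - 2*X*Y - X*Z - 2*Y*Z - 2*Z**2

deg(f) = 2.
Substitute x = X/Z, y = Y/Z into f, then multiply by Z^2.
  monomial 1·x^2·y^0 ↦ 1·X^2·Y^0·Z^0.
  monomial -2·x^1·y^1 ↦ -2·X^1·Y^1·Z^0.
  monomial -1·x^1·y^0 ↦ -1·X^1·Y^0·Z^1.
  monomial -2·x^0·y^1 ↦ -2·X^0·Y^1·Z^1.
  monomial -2·x^0·y^0 ↦ -2·X^0·Y^0·Z^2.
Collecting: F(X, Y, Z) = X**2 - 2*X*Y - X*Z - 2*Y*Z - 2*Z**2.


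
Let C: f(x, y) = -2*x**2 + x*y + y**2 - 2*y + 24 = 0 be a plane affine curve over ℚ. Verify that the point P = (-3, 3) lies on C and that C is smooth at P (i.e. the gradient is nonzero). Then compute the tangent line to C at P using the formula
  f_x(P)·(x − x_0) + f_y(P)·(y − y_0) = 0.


Tangent line at P: 15*x + y + 42 = 0.

Step 1: f(-3, 3) = 0, so P lies on C.
Step 2: partial derivatives
  f_x(x, y) = -4*x + y, f_y(x, y) = x + 2*y - 2.
  f_x(P) = 15, f_y(P) = 1 (gradient nonzero, so P is smooth).
Step 3: tangent line at P: 15·(x − -3) + 1·(y − 3) = 0.
Expanding: 15*x + y + 42 = 0.


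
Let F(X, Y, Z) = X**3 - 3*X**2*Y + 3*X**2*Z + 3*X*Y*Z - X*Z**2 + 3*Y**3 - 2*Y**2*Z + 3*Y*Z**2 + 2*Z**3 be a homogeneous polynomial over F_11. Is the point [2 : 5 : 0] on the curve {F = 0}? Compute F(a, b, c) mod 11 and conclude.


F(2,5,0) ≡ 4 (mod 11); P is NOT on the curve.

Evaluate F(2, 5, 0) term-by-term (mod 11).
  X**3 ↦ 1·8·1·1 = 8
  -3*X**2*Y ↦ -3·4·5·1 = -60
  3*X**2*Z ↦ 3·4·1·0 = 0
  3*X*Y*Z ↦ 3·2·5·0 = 0
  -X*Z**2 ↦ -1·2·1·0 = 0
  3*Y**3 ↦ 3·1·125·1 = 375
  -2*Y**2*Z ↦ -2·1·25·0 = 0
  3*Y*Z**2 ↦ 3·1·5·0 = 0
  2*Z**3 ↦ 2·1·1·0 = 0
Sum: F(2, 5, 0) = (8) + (-60) + (0) + (0) + (0) + (375) + (0) + (0) + (0) = 323.
Reducing mod 11: 323 ≡ 4 (mod 11).
Since F(a, b, c) ≡ 4 ≠ 0 (mod 11), P does NOT lie on the curve.


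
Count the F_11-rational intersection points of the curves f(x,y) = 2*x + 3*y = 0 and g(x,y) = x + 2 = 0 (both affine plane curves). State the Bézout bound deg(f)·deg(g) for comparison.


Common zeros: {(9, 5)}; count = 1; Bézout bound = 1.

deg(f) = 1, deg(g) = 1, so Bézout bound = 1.
Scan x ∈ F_11. For each x, list the y ∈ F_11 with f(x, y) ≡ 0 and those with g(x, y) ≡ 0 (mod 11); the common zeros in that column are the intersection.
  x = 0: f ≡ 0 at y ∈ {0}; g ≡ 0 at y ∈ ∅; common: ∅.
  x = 1: f ≡ 0 at y ∈ {3}; g ≡ 0 at y ∈ ∅; common: ∅.
  x = 2: f ≡ 0 at y ∈ {6}; g ≡ 0 at y ∈ ∅; common: ∅.
  x = 3: f ≡ 0 at y ∈ {9}; g ≡ 0 at y ∈ ∅; common: ∅.
  x = 4: f ≡ 0 at y ∈ {1}; g ≡ 0 at y ∈ ∅; common: ∅.
  x = 5: f ≡ 0 at y ∈ {4}; g ≡ 0 at y ∈ ∅; common: ∅.
  x = 6: f ≡ 0 at y ∈ {7}; g ≡ 0 at y ∈ ∅; common: ∅.
  x = 7: f ≡ 0 at y ∈ {10}; g ≡ 0 at y ∈ ∅; common: ∅.
  x = 8: f ≡ 0 at y ∈ {2}; g ≡ 0 at y ∈ ∅; common: ∅.
  x = 9: f ≡ 0 at y ∈ {5}; g ≡ 0 at y ∈ {0, 1, 2, 3, 4, 5, 6, 7, 8, 9, 10}; common: {5}.
  x = 10: f ≡ 0 at y ∈ {8}; g ≡ 0 at y ∈ ∅; common: ∅.
Collecting: common zeros = {(9, 5)}, so the count is 1.
Comparison with the Bézout bound: 1 ≤ 1 = deg(f)·deg(g), as expected for curves with no common component (the bound is attained).


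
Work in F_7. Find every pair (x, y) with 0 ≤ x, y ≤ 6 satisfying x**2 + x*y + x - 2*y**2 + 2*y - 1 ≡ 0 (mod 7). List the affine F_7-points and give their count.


Affine F_7-points: {(2, 1), (3, 1), (3, 5), (5, 2), (5, 5), (6, 2)}; count = 6.

For each of the 49 pairs (x, y) ∈ F_7², evaluate f(x, y) mod 7. Record the zeros.
  x = 0: [0↦6, 1↦6, 2↦2, 3↦1, 4↦3, 5↦1, 6↦2]  zeros at y ∈ ∅
  x = 1: [0↦1, 1↦2, 2↦6, 3↦6, 4↦2, 5↦1, 6↦3]  zeros at y ∈ ∅
  x = 2: [0↦5, 1↦0, 2↦5, 3↦6, 4↦3, 5↦3, 6↦6]  zeros at y ∈ {1}
  x = 3: [0↦4, 1↦0, 2↦6, 3↦1, 4↦6, 5↦0, 6↦4]  zeros at y ∈ {1, 5}
  x = 4: [0↦5, 1↦2, 2↦2, 3↦5, 4↦4, 5↦6, 6↦4]  zeros at y ∈ ∅
  x = 5: [0↦1, 1↦6, 2↦0, 3↦4, 4↦4, 5↦0, 6↦6]  zeros at y ∈ {2, 5}
  x = 6: [0↦6, 1↦5, 2↦0, 3↦5, 4↦6, 5↦3, 6↦3]  zeros at y ∈ {2}
Collecting zeros: affine points = {(2, 1), (3, 1), (3, 5), (5, 2), (5, 5), (6, 2)}.
Total count |C(F_7)_aff| = 6.


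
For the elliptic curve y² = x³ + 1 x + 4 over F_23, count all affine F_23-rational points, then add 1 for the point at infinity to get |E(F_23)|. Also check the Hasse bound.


Affine points = {(0, 2), (0, 21), (1, 11), (1, 12), (4, 7), (4, 16), (7, 3), (7, 20), (8, 8), (8, 15), (9, 11), (9, 12), (10, 5), (10, 18), (11, 9), (11, 14), (13, 11), (13, 12), (14, 5), (14, 18), (15, 6), (15, 17), (17, 9), (17, 14), (18, 9), (18, 14), (22, 5), (22, 18)}; affine count = 28; |E(F_23)| = 29.

Discriminant check: Δ ∝ 4a³ + 27b² = 4·1³ + 27·4² = 4·1 + 27·16 ≡ 22 (mod 23). Nonzero ⇒ E is nonsingular.
For each x ∈ F_23, compute rhs = x³ + 1·x + 4 mod 23, then count y ∈ F_23 with y² ≡ rhs.
  x = 0: rhs = 4, matching y values: 2, 21 (2 points).
  x = 1: rhs = 6, matching y values: 11, 12 (2 points).
  x = 2: rhs = 14, matching y values: none (0 points).
  x = 3: rhs = 11, matching y values: none (0 points).
  x = 4: rhs = 3, matching y values: 7, 16 (2 points).
  x = 5: rhs = 19, matching y values: none (0 points).
  x = 6: rhs = 19, matching y values: none (0 points).
  x = 7: rhs = 9, matching y values: 3, 20 (2 points).
  x = 8: rhs = 18, matching y values: 8, 15 (2 points).
  x = 9: rhs = 6, matching y values: 11, 12 (2 points).
  x = 10: rhs = 2, matching y values: 5, 18 (2 points).
  x = 11: rhs = 12, matching y values: 9, 14 (2 points).
  x = 12: rhs = 19, matching y values: none (0 points).
  x = 13: rhs = 6, matching y values: 11, 12 (2 points).
  x = 14: rhs = 2, matching y values: 5, 18 (2 points).
  x = 15: rhs = 13, matching y values: 6, 17 (2 points).
  x = 16: rhs = 22, matching y values: none (0 points).
  x = 17: rhs = 12, matching y values: 9, 14 (2 points).
  x = 18: rhs = 12, matching y values: 9, 14 (2 points).
  x = 19: rhs = 5, matching y values: none (0 points).
  x = 20: rhs = 20, matching y values: none (0 points).
  x = 21: rhs = 17, matching y values: none (0 points).
  x = 22: rhs = 2, matching y values: 5, 18 (2 points).
Total affine count: 28.
Full point count |E(F_23)| = 28 + 1 = 29.
Hasse bound: |29 − (23+1)| = |5| = 5 ≤ 2√23 ≈ 9.5917 ✓.


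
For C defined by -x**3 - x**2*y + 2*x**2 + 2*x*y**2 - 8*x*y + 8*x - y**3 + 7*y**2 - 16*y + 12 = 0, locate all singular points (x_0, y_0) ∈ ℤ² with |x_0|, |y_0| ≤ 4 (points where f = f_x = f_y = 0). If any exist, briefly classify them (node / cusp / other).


Singular points: {(0, 2)}; classification: cusp.

Compute partial derivatives:
  f_x = -3*x**2 - 2*x*y + 4*x + 2*y**2 - 8*y + 8.
  f_y = -x**2 + 4*x*y - 8*x - 3*y**2 + 14*y - 16.
Scan x_0 ∈ {−4, ..., 4}. For each x_0, f_y(x_0, y) is a polynomial in y; find its integer roots y ∈ {−4, ..., 4}, then test f_x and f at those candidates.
  x = -4: f_y(-4, y) = -3*y**2 - 2*y; vanishes at y ∈ {0}. (-4, 0): f_x = -56 ≠ 0.
  x = -3: f_y(-3, y) = -3*y**2 + 2*y - 1; no integer root y with |y| ≤ 4.
  x = -2: f_y(-2, y) = -3*y**2 + 6*y - 4; no integer root y with |y| ≤ 4.
  x = -1: f_y(-1, y) = -3*y**2 + 10*y - 9; no integer root y with |y| ≤ 4.
  x = 0: f_y(0, y) = -3*y**2 + 14*y - 16; vanishes at y ∈ {2}. (0, 2): f_x = 0, f = 0 — SINGULAR.
  x = 1: f_y(1, y) = -3*y**2 + 18*y - 25; no integer root y with |y| ≤ 4.
  x = 2: f_y(2, y) = -3*y**2 + 22*y - 36; no integer root y with |y| ≤ 4.
  x = 3: f_y(3, y) = -3*y**2 + 26*y - 49; no integer root y with |y| ≤ 4.
  x = 4: f_y(4, y) = -3*y**2 + 30*y - 64; no integer root y with |y| ≤ 4.
Only singular point on the grid: (0, 2).
Classify: substitute x = 0 + u, y = 2 + v and expand: f = -u**3 - u**2*v + 2*u*v**2 - v**3 + v**2.
No constant or linear terms (consistent with a singular point). Quadratic part: v**2. Cubic part: -u**3 - u**2*v + 2*u*v**2 - v**3.
The quadratic part v**2 is a perfect square, so there is a single (double) tangent line v = 0, i.e. y = 2. Restricting the cubic part to that line (v = 0) leaves -u**3 ≠ 0, so f is not divisible by v and the branch is v² ≈ u**3 to lowest order — this is a cusp.
Classification: cusp.


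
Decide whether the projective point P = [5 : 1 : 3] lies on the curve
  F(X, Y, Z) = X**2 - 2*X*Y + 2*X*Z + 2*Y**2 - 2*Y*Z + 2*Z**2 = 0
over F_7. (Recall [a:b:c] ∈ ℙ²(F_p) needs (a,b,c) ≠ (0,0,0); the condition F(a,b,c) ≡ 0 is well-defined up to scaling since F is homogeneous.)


F(5,1,3) ≡ 3 (mod 7); P is NOT on the curve.

Evaluate F(5, 1, 3) term-by-term (mod 7).
  X**2 ↦ 1·25·1·1 = 25
  -2*X*Y ↦ -2·5·1·1 = -10
  2*X*Z ↦ 2·5·1·3 = 30
  2*Y**2 ↦ 2·1·1·1 = 2
  -2*Y*Z ↦ -2·1·1·3 = -6
  2*Z**2 ↦ 2·1·1·9 = 18
Sum: F(5, 1, 3) = (25) + (-10) + (30) + (2) + (-6) + (18) = 59.
Reducing mod 7: 59 ≡ 3 (mod 7).
Since F(a, b, c) ≡ 3 ≠ 0 (mod 7), P does NOT lie on the curve.


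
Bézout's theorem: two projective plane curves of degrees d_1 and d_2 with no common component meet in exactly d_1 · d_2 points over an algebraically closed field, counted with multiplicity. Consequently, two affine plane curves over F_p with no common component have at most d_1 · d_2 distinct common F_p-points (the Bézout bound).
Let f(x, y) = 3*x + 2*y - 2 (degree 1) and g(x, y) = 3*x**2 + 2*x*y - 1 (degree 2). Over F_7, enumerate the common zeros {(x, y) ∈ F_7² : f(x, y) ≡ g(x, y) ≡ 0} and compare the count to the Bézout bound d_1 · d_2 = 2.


Common zeros: {(4, 2)}; count = 1; Bézout bound = 2.

deg(f) = 1, deg(g) = 2, so Bézout bound = 2.
Scan x ∈ F_7. For each x, list the y ∈ F_7 with f(x, y) ≡ 0 and those with g(x, y) ≡ 0 (mod 7); the common zeros in that column are the intersection.
  x = 0: f ≡ 0 at y ∈ {1}; g ≡ 0 at y ∈ ∅; common: ∅.
  x = 1: f ≡ 0 at y ∈ {3}; g ≡ 0 at y ∈ {6}; common: ∅.
  x = 2: f ≡ 0 at y ∈ {5}; g ≡ 0 at y ∈ {6}; common: ∅.
  x = 3: f ≡ 0 at y ∈ {0}; g ≡ 0 at y ∈ {5}; common: ∅.
  x = 4: f ≡ 0 at y ∈ {2}; g ≡ 0 at y ∈ {2}; common: {2}.
  x = 5: f ≡ 0 at y ∈ {4}; g ≡ 0 at y ∈ {1}; common: ∅.
  x = 6: f ≡ 0 at y ∈ {6}; g ≡ 0 at y ∈ {1}; common: ∅.
Collecting: common zeros = {(4, 2)}, so the count is 1.
Comparison with the Bézout bound: 1 ≤ 2 = deg(f)·deg(g), as expected for curves with no common component (the affine F_7-count falls short of the bound because intersections may lie at infinity, over extension fields, or carry multiplicity).


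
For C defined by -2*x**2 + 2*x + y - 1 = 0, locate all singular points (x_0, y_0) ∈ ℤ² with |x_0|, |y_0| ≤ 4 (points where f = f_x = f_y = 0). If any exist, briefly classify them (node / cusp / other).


No singular points in the scanned grid; C is smooth there.

Compute partial derivatives:
  f_x = 2 - 4*x.
  f_y = 1.
f_y = 1 is a nonzero constant, so f_y never vanishes: no point (x, y) can satisfy f = f_x = f_y = 0. In particular no (x, y) ∈ {−4, ..., 4}² is singular; the curve is smooth.


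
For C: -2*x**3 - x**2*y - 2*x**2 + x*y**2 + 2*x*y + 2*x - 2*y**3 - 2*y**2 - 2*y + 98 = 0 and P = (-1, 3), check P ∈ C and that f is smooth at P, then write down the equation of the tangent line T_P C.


Tangent line at P: 21*x - 77*y + 252 = 0.

Step 1: f(-1, 3) = 0, so P lies on C.
Step 2: partial derivatives
  f_x(x, y) = -6*x**2 - 2*x*y - 4*x + y**2 + 2*y + 2, f_y(x, y) = -x**2 + 2*x*y + 2*x - 6*y**2 - 4*y - 2.
  f_x(P) = 21, f_y(P) = -77 (gradient nonzero, so P is smooth).
Step 3: tangent line at P: 21·(x − -1) + -77·(y − 3) = 0.
Expanding: 21*x - 77*y + 252 = 0.


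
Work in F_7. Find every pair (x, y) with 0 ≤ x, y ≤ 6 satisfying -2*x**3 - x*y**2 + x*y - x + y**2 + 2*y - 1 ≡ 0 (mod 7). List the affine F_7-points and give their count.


Affine F_7-points: {(0, 2), (0, 3), (1, 6), (3, 2), (3, 4), (4, 0), (4, 2)}; count = 7.

For each of the 49 pairs (x, y) ∈ F_7², evaluate f(x, y) mod 7. Record the zeros.
  x = 0: [0↦6, 1↦2, 2↦0, 3↦0, 4↦2, 5↦6, 6↦5]  zeros at y ∈ {2, 3}
  x = 1: [0↦3, 1↦6, 2↦2, 3↦5, 4↦1, 5↦4, 6↦0]  zeros at y ∈ {6}
  x = 2: [0↦2, 1↦5, 2↦6, 3↦5, 4↦2, 5↦4, 6↦4]  zeros at y ∈ ∅
  x = 3: [0↦5, 1↦1, 2↦0, 3↦2, 4↦0, 5↦1, 6↦5]  zeros at y ∈ {2, 4}
  x = 4: [0↦0, 1↦3, 2↦0, 3↦5, 4↦4, 5↦4, 6↦5]  zeros at y ∈ {0, 2}
  x = 5: [0↦3, 1↦6, 2↦1, 3↦2, 4↦2, 5↦1, 6↦6]  zeros at y ∈ ∅
  x = 6: [0↦2, 1↦5, 2↦5, 3↦2, 4↦3, 5↦1, 6↦3]  zeros at y ∈ ∅
Collecting zeros: affine points = {(0, 2), (0, 3), (1, 6), (3, 2), (3, 4), (4, 0), (4, 2)}.
Total count |C(F_7)_aff| = 7.


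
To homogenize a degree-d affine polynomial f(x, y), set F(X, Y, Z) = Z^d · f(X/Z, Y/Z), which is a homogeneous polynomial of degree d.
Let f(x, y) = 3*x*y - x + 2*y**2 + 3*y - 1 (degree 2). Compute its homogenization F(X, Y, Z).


F(X, Y, Z) = 3*X*Y - X*Z + 2*Y**2 + 3*Y*Z - Z**2

deg(f) = 2.
Substitute x = X/Z, y = Y/Z into f, then multiply by Z^2.
  monomial 3·x^1·y^1 ↦ 3·X^1·Y^1·Z^0.
  monomial -1·x^1·y^0 ↦ -1·X^1·Y^0·Z^1.
  monomial 2·x^0·y^2 ↦ 2·X^0·Y^2·Z^0.
  monomial 3·x^0·y^1 ↦ 3·X^0·Y^1·Z^1.
  monomial -1·x^0·y^0 ↦ -1·X^0·Y^0·Z^2.
Collecting: F(X, Y, Z) = 3*X*Y - X*Z + 2*Y**2 + 3*Y*Z - Z**2.


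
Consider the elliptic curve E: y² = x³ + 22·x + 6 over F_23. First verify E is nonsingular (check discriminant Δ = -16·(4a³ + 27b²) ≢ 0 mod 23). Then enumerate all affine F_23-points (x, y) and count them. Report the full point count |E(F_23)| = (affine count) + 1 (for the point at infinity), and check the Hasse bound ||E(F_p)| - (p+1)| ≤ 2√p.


Affine points = {(0, 11), (0, 12), (1, 11), (1, 12), (2, 9), (2, 14), (6, 3), (6, 20), (8, 2), (8, 21), (9, 6), (9, 17), (15, 10), (15, 13), (17, 7), (17, 16), (18, 1), (18, 22), (21, 0), (22, 11), (22, 12)}; affine count = 21; |E(F_23)| = 22.

Discriminant check: Δ ∝ 4a³ + 27b² = 4·22³ + 27·6² = 4·10648 + 27·36 ≡ 2 (mod 23). Nonzero ⇒ E is nonsingular.
For each x ∈ F_23, compute rhs = x³ + 22·x + 6 mod 23, then count y ∈ F_23 with y² ≡ rhs.
  x = 0: rhs = 6, matching y values: 11, 12 (2 points).
  x = 1: rhs = 6, matching y values: 11, 12 (2 points).
  x = 2: rhs = 12, matching y values: 9, 14 (2 points).
  x = 3: rhs = 7, matching y values: none (0 points).
  x = 4: rhs = 20, matching y values: none (0 points).
  x = 5: rhs = 11, matching y values: none (0 points).
  x = 6: rhs = 9, matching y values: 3, 20 (2 points).
  x = 7: rhs = 20, matching y values: none (0 points).
  x = 8: rhs = 4, matching y values: 2, 21 (2 points).
  x = 9: rhs = 13, matching y values: 6, 17 (2 points).
  x = 10: rhs = 7, matching y values: none (0 points).
  x = 11: rhs = 15, matching y values: none (0 points).
  x = 12: rhs = 20, matching y values: none (0 points).
  x = 13: rhs = 5, matching y values: none (0 points).
  x = 14: rhs = 22, matching y values: none (0 points).
  x = 15: rhs = 8, matching y values: 10, 13 (2 points).
  x = 16: rhs = 15, matching y values: none (0 points).
  x = 17: rhs = 3, matching y values: 7, 16 (2 points).
  x = 18: rhs = 1, matching y values: 1, 22 (2 points).
  x = 19: rhs = 15, matching y values: none (0 points).
  x = 20: rhs = 5, matching y values: none (0 points).
  x = 21: rhs = 0, matching y values: 0 (1 points).
  x = 22: rhs = 6, matching y values: 11, 12 (2 points).
Total affine count: 21.
Full point count |E(F_23)| = 21 + 1 = 22.
Hasse bound: |22 − (23+1)| = |-2| = 2 ≤ 2√23 ≈ 9.5917 ✓.


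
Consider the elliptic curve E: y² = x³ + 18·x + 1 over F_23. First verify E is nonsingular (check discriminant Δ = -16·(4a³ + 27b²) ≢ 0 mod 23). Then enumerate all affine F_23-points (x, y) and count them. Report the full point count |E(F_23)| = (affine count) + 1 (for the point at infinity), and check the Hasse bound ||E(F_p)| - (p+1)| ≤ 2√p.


Affine points = {(0, 1), (0, 22), (3, 6), (3, 17), (5, 3), (5, 20), (6, 7), (6, 16), (8, 6), (8, 17), (9, 8), (9, 15), (10, 10), (10, 13), (11, 9), (11, 14), (12, 6), (12, 17), (15, 9), (15, 14), (18, 4), (18, 19), (19, 7), (19, 16), (20, 9), (20, 14), (21, 7), (21, 16)}; affine count = 28; |E(F_23)| = 29.

Discriminant check: Δ ∝ 4a³ + 27b² = 4·18³ + 27·1² = 4·5832 + 27·1 ≡ 10 (mod 23). Nonzero ⇒ E is nonsingular.
For each x ∈ F_23, compute rhs = x³ + 18·x + 1 mod 23, then count y ∈ F_23 with y² ≡ rhs.
  x = 0: rhs = 1, matching y values: 1, 22 (2 points).
  x = 1: rhs = 20, matching y values: none (0 points).
  x = 2: rhs = 22, matching y values: none (0 points).
  x = 3: rhs = 13, matching y values: 6, 17 (2 points).
  x = 4: rhs = 22, matching y values: none (0 points).
  x = 5: rhs = 9, matching y values: 3, 20 (2 points).
  x = 6: rhs = 3, matching y values: 7, 16 (2 points).
  x = 7: rhs = 10, matching y values: none (0 points).
  x = 8: rhs = 13, matching y values: 6, 17 (2 points).
  x = 9: rhs = 18, matching y values: 8, 15 (2 points).
  x = 10: rhs = 8, matching y values: 10, 13 (2 points).
  x = 11: rhs = 12, matching y values: 9, 14 (2 points).
  x = 12: rhs = 13, matching y values: 6, 17 (2 points).
  x = 13: rhs = 17, matching y values: none (0 points).
  x = 14: rhs = 7, matching y values: none (0 points).
  x = 15: rhs = 12, matching y values: 9, 14 (2 points).
  x = 16: rhs = 15, matching y values: none (0 points).
  x = 17: rhs = 22, matching y values: none (0 points).
  x = 18: rhs = 16, matching y values: 4, 19 (2 points).
  x = 19: rhs = 3, matching y values: 7, 16 (2 points).
  x = 20: rhs = 12, matching y values: 9, 14 (2 points).
  x = 21: rhs = 3, matching y values: 7, 16 (2 points).
  x = 22: rhs = 5, matching y values: none (0 points).
Total affine count: 28.
Full point count |E(F_23)| = 28 + 1 = 29.
Hasse bound: |29 − (23+1)| = |5| = 5 ≤ 2√23 ≈ 9.5917 ✓.


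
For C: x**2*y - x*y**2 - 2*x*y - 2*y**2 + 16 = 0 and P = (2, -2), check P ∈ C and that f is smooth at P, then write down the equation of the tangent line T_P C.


Tangent line at P: -8*x + 16*y + 48 = 0.

Step 1: f(2, -2) = 0, so P lies on C.
Step 2: partial derivatives
  f_x(x, y) = 2*x*y - y**2 - 2*y, f_y(x, y) = x**2 - 2*x*y - 2*x - 4*y.
  f_x(P) = -8, f_y(P) = 16 (gradient nonzero, so P is smooth).
Step 3: tangent line at P: -8·(x − 2) + 16·(y − -2) = 0.
Expanding: -8*x + 16*y + 48 = 0.


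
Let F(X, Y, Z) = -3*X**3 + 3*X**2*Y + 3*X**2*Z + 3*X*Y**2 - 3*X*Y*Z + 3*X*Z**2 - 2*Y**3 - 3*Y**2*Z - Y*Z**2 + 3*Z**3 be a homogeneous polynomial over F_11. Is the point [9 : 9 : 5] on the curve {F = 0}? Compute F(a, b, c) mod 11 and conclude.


F(9,9,5) ≡ 9 (mod 11); P is NOT on the curve.

Evaluate F(9, 9, 5) term-by-term (mod 11).
  -3*X**3 ↦ -3·729·1·1 = -2187
  3*X**2*Y ↦ 3·81·9·1 = 2187
  3*X**2*Z ↦ 3·81·1·5 = 1215
  3*X*Y**2 ↦ 3·9·81·1 = 2187
  -3*X*Y*Z ↦ -3·9·9·5 = -1215
  3*X*Z**2 ↦ 3·9·1·25 = 675
  -2*Y**3 ↦ -2·1·729·1 = -1458
  -3*Y**2*Z ↦ -3·1·81·5 = -1215
  -Y*Z**2 ↦ -1·1·9·25 = -225
  3*Z**3 ↦ 3·1·1·125 = 375
Sum: F(9, 9, 5) = (-2187) + (2187) + (1215) + (2187) + (-1215) + (675) + (-1458) + (-1215) + (-225) + (375) = 339.
Reducing mod 11: 339 ≡ 9 (mod 11).
Since F(a, b, c) ≡ 9 ≠ 0 (mod 11), P does NOT lie on the curve.


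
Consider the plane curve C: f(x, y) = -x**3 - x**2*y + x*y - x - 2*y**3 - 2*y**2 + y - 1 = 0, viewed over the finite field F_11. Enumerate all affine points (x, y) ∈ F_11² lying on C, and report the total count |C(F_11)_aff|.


Affine F_11-points: {(2, 0), (4, 8), (5, 1), (6, 7), (7, 1), (9, 1), (10, 9)}; count = 7.

For each of the 121 pairs (x, y) ∈ F_11², evaluate f(x, y) mod 11. Record the zeros.
  x = 0: [0↦10, 1↦7, 2↦10, 3↦7, 4↦8, 5↦1, 6↦7, 7↦3, 8↦10, 9↦5, 10↦9]  zeros at y ∈ ∅
  x = 1: [0↦8, 1↦5, 2↦8, 3↦5, 4↦6, 5↦10, 6↦5, 7↦1, 8↦8, 9↦3, 10↦7]  zeros at y ∈ ∅
  x = 2: [0↦0, 1↦6, 2↦7, 3↦2, 4↦1, 5↦3, 6↦7, 7↦1, 8↦6, 9↦10, 10↦1]  zeros at y ∈ {0}
  x = 3: [0↦2, 1↦4, 2↦1, 3↦3, 4↦9, 5↦7, 6↦7, 7↦8, 8↦9, 9↦9, 10↦7]  zeros at y ∈ ∅
  x = 4: [0↦8, 1↦4, 2↦6, 3↦2, 4↦2, 5↦5, 6↦10, 7↦5, 8↦0, 9↦5, 10↦8]  zeros at y ∈ {8}
  x = 5: [0↦1, 1↦0, 2↦5, 3↦4, 4↦7, 5↦2, 6↦10, 7↦8, 8↦6, 9↦3, 10↦9]  zeros at y ∈ {1}
  x = 6: [0↦8, 1↦8, 2↦3, 3↦3, 4↦7, 5↦3, 6↦1, 7↦0, 8↦10, 9↦8, 10↦4]  zeros at y ∈ {7}
  x = 7: [0↦1, 1↦0, 2↦5, 3↦4, 4↦7, 5↦2, 6↦10, 7↦8, 8↦6, 9↦3, 10↦9]  zeros at y ∈ {1}
  x = 8: [0↦7, 1↦3, 2↦5, 3↦1, 4↦1, 5↦4, 6↦9, 7↦4, 8↦10, 9↦4, 10↦7]  zeros at y ∈ ∅
  x = 9: [0↦9, 1↦0, 2↦8, 3↦10, 4↦5, 5↦3, 6↦3, 7↦4, 8↦5, 9↦5, 10↦3]  zeros at y ∈ {1}
  x = 10: [0↦1, 1↦7, 2↦8, 3↦3, 4↦2, 5↦4, 6↦8, 7↦2, 8↦7, 9↦0, 10↦2]  zeros at y ∈ {9}
Collecting zeros: affine points = {(2, 0), (4, 8), (5, 1), (6, 7), (7, 1), (9, 1), (10, 9)}.
Total count |C(F_11)_aff| = 7.


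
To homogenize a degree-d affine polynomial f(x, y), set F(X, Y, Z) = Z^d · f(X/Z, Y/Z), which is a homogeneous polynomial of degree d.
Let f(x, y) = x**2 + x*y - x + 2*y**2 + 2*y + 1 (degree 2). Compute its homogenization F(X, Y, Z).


F(X, Y, Z) = X**2 + X*Y - X*Z + 2*Y**2 + 2*Y*Z + Z**2

deg(f) = 2.
Substitute x = X/Z, y = Y/Z into f, then multiply by Z^2.
  monomial 1·x^2·y^0 ↦ 1·X^2·Y^0·Z^0.
  monomial 1·x^1·y^1 ↦ 1·X^1·Y^1·Z^0.
  monomial -1·x^1·y^0 ↦ -1·X^1·Y^0·Z^1.
  monomial 2·x^0·y^2 ↦ 2·X^0·Y^2·Z^0.
  monomial 2·x^0·y^1 ↦ 2·X^0·Y^1·Z^1.
  monomial 1·x^0·y^0 ↦ 1·X^0·Y^0·Z^2.
Collecting: F(X, Y, Z) = X**2 + X*Y - X*Z + 2*Y**2 + 2*Y*Z + Z**2.


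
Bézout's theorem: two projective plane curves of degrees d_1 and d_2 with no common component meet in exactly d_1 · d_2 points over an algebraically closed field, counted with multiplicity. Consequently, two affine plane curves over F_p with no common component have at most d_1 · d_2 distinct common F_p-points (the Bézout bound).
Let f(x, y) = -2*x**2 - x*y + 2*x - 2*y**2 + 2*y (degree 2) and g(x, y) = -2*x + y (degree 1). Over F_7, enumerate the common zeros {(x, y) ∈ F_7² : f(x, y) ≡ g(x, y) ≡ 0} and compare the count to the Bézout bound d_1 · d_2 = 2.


Common zeros: {(0, 0), (4, 1)}; count = 2; Bézout bound = 2.

deg(f) = 2, deg(g) = 1, so Bézout bound = 2.
Scan x ∈ F_7. For each x, list the y ∈ F_7 with f(x, y) ≡ 0 and those with g(x, y) ≡ 0 (mod 7); the common zeros in that column are the intersection.
  x = 0: f ≡ 0 at y ∈ {0, 1}; g ≡ 0 at y ∈ {0}; common: {0}.
  x = 1: f ≡ 0 at y ∈ {0, 4}; g ≡ 0 at y ∈ {2}; common: ∅.
  x = 2: f ≡ 0 at y ∈ ∅; g ≡ 0 at y ∈ {4}; common: ∅.
  x = 3: f ≡ 0 at y ∈ ∅; g ≡ 0 at y ∈ {6}; common: ∅.
  x = 4: f ≡ 0 at y ∈ {1, 5}; g ≡ 0 at y ∈ {1}; common: {1}.
  x = 5: f ≡ 0 at y ∈ {4, 5}; g ≡ 0 at y ∈ {3}; common: ∅.
  x = 6: f ≡ 0 at y ∈ ∅; g ≡ 0 at y ∈ {5}; common: ∅.
Collecting: common zeros = {(0, 0), (4, 1)}, so the count is 2.
Comparison with the Bézout bound: 2 ≤ 2 = deg(f)·deg(g), as expected for curves with no common component (the bound is attained).


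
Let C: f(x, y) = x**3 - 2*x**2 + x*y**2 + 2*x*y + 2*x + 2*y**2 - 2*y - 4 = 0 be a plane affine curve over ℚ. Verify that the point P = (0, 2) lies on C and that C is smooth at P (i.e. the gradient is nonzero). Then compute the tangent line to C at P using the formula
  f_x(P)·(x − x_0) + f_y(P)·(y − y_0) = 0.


Tangent line at P: 10*x + 6*y - 12 = 0.

Step 1: f(0, 2) = 0, so P lies on C.
Step 2: partial derivatives
  f_x(x, y) = 3*x**2 - 4*x + y**2 + 2*y + 2, f_y(x, y) = 2*x*y + 2*x + 4*y - 2.
  f_x(P) = 10, f_y(P) = 6 (gradient nonzero, so P is smooth).
Step 3: tangent line at P: 10·(x − 0) + 6·(y − 2) = 0.
Expanding: 10*x + 6*y - 12 = 0.


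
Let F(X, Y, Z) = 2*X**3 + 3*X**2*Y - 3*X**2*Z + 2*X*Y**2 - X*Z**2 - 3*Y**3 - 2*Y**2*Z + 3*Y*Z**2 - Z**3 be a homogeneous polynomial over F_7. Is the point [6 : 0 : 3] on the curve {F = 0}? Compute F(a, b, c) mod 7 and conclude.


F(6,0,3) ≡ 6 (mod 7); P is NOT on the curve.

Evaluate F(6, 0, 3) term-by-term (mod 7).
  2*X**3 ↦ 2·216·1·1 = 432
  3*X**2*Y ↦ 3·36·0·1 = 0
  -3*X**2*Z ↦ -3·36·1·3 = -324
  2*X*Y**2 ↦ 2·6·0·1 = 0
  -X*Z**2 ↦ -1·6·1·9 = -54
  -3*Y**3 ↦ -3·1·0·1 = 0
  -2*Y**2*Z ↦ -2·1·0·3 = 0
  3*Y*Z**2 ↦ 3·1·0·9 = 0
  -Z**3 ↦ -1·1·1·27 = -27
Sum: F(6, 0, 3) = (432) + (0) + (-324) + (0) + (-54) + (0) + (0) + (0) + (-27) = 27.
Reducing mod 7: 27 ≡ 6 (mod 7).
Since F(a, b, c) ≡ 6 ≠ 0 (mod 7), P does NOT lie on the curve.


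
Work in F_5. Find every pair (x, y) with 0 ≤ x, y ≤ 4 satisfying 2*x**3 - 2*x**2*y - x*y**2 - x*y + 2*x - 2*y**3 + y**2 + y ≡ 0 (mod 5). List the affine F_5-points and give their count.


Affine F_5-points: {(0, 0), (0, 1), (0, 2), (1, 1), (2, 0), (2, 3), (2, 4), (3, 0), (3, 4), (4, 3), (4, 4)}; count = 11.

For each of the 25 pairs (x, y) ∈ F_5², evaluate f(x, y) mod 5. Record the zeros.
  x = 0: [0↦0, 1↦0, 2↦0, 3↦3, 4↦2]  zeros at y ∈ {0, 1, 2}
  x = 1: [0↦4, 1↦0, 2↦4, 3↦4, 4↦3]  zeros at y ∈ {1}
  x = 2: [0↦0, 1↦3, 2↦2, 3↦0, 4↦0]  zeros at y ∈ {0, 3, 4}
  x = 3: [0↦0, 1↦1, 2↦1, 3↦3, 4↦0]  zeros at y ∈ {0, 4}
  x = 4: [0↦1, 1↦1, 2↦3, 3↦0, 4↦0]  zeros at y ∈ {3, 4}
Collecting zeros: affine points = {(0, 0), (0, 1), (0, 2), (1, 1), (2, 0), (2, 3), (2, 4), (3, 0), (3, 4), (4, 3), (4, 4)}.
Total count |C(F_5)_aff| = 11.
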